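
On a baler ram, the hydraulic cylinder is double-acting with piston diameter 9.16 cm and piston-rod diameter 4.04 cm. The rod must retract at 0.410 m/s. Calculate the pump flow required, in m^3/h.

Q ≈ 7.83 m^3/h

Rod-side annular area A_ann = π/4 × (9.16² − 4.04²) = 53.08 cm^2
Q = A × v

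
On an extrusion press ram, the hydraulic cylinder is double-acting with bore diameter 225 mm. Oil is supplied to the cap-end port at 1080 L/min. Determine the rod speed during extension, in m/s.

v ≈ 0.453 m/s

Cap-side area A_cap = π/4 × (225 mm)² = 39760 mm^2
v = Q / A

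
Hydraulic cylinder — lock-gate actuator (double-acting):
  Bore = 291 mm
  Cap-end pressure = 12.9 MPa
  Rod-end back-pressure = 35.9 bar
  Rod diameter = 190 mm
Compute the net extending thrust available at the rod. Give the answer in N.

F ≈ 7.21e5 N

Cap-side area A_cap = π/4 × (291 mm)² = 66510 mm^2
Rod-side annular area A_ann = π/4 × (291² − 190²) = 38160 mm^2
Net thrust = P_cap·A_cap − P_rod·A_ann = 8.580e5 N − 1.370e5 N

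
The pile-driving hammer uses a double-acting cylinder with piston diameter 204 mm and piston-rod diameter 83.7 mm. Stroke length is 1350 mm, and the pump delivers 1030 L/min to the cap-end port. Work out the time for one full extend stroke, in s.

t ≈ 2.57 s

Cap-side area A_cap = π/4 × (204 mm)² = 32690 mm^2
Swept volume V = A × L; t = V / Q = A·L / Q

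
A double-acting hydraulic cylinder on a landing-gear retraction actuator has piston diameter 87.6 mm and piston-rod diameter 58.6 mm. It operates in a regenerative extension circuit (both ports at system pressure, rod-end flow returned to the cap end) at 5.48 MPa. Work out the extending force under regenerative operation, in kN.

F ≈ 14.8 kN

With equal pressure on both faces, forces on the annular region cancel; the net push is pressure × rod cross-section.
Rod cross-section A_rod = π/4 × (58.6 mm)² = 2697 mm^2
F = P × A_rod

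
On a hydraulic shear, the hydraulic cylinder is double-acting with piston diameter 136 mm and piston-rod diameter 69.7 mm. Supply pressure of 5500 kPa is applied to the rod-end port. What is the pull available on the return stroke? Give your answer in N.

F ≈ 58900 N

Rod-side annular area A_ann = π/4 × (136² − 69.7²) = 10710 mm^2
On retraction the pressure acts on the annular area (bore minus rod).
F = P × A_ann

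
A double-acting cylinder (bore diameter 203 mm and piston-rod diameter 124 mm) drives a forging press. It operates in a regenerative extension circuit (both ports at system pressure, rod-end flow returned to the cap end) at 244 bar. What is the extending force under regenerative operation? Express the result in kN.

With equal pressure on both faces, forces on the annular region cancel; the net push is pressure × rod cross-section.
Rod cross-section A_rod = π/4 × (124 mm)² = 12080 mm^2
F = P × A_rod

F ≈ 295 kN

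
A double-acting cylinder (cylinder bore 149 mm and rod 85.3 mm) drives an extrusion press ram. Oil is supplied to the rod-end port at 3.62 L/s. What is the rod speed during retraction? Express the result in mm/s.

v ≈ 309 mm/s

Rod-side annular area A_ann = π/4 × (149² − 85.3²) = 11720 mm^2
Flow into the rod-end port fills the annular volume.
v = Q / A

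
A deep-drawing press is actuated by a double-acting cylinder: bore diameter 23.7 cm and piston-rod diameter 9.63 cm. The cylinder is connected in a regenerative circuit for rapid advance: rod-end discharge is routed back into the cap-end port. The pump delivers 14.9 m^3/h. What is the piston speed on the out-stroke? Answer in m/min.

v ≈ 34.1 m/min

In regeneration the rod-end outflow joins the pump flow into the cap end, so the net volume the pump must supply per unit advance equals the rod cross-section area.
Rod cross-section A_rod = π/4 × (9.63 cm)² = 72.84 cm^2
v = Q_pump / A_rod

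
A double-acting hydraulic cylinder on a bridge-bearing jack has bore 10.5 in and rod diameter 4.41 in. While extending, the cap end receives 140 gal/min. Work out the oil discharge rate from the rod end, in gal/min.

Cap-side area A_cap = π/4 × (10.5 in)² = 86.59 in^2
Rod-side annular area A_ann = π/4 × (10.5² − 4.41²) = 71.32 in^2
Piston speed v = Q_in/A_cap; rod-end outflow Q_out = v × A_ann = Q_in × A_ann/A_cap.

Q_out ≈ 115 gal/min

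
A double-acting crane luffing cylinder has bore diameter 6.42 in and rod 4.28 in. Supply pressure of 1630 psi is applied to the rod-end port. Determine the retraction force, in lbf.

F ≈ 29300 lbf

Rod-side annular area A_ann = π/4 × (6.42² − 4.28²) = 17.98 in^2
On retraction the pressure acts on the annular area (bore minus rod).
F = P × A_ann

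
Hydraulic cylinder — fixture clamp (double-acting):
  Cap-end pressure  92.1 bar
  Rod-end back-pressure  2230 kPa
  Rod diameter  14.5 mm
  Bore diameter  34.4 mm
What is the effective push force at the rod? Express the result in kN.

F ≈ 6.86 kN

Cap-side area A_cap = π/4 × (34.4 mm)² = 929.4 mm^2
Rod-side annular area A_ann = π/4 × (34.4² − 14.5²) = 764.3 mm^2
Net thrust = P_cap·A_cap − P_rod·A_ann = 8.560 kN − 1.704 kN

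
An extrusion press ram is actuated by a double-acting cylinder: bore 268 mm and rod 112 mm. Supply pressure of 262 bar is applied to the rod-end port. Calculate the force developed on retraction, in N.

F ≈ 1.22e6 N

Rod-side annular area A_ann = π/4 × (268² − 112²) = 46560 mm^2
On retraction the pressure acts on the annular area (bore minus rod).
F = P × A_ann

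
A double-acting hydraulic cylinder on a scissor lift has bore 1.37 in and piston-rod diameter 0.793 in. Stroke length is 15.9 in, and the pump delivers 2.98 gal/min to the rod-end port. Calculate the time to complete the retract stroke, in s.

t ≈ 1.36 s

Rod-side annular area A_ann = π/4 × (1.37² − 0.793²) = 0.9802 in^2
Swept volume V = A × L; t = V / Q = A·L / Q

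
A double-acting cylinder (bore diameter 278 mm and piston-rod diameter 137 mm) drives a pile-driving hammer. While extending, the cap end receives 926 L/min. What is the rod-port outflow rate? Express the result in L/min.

Q_out ≈ 701 L/min

Cap-side area A_cap = π/4 × (278 mm)² = 60700 mm^2
Rod-side annular area A_ann = π/4 × (278² − 137²) = 45960 mm^2
Piston speed v = Q_in/A_cap; rod-end outflow Q_out = v × A_ann = Q_in × A_ann/A_cap.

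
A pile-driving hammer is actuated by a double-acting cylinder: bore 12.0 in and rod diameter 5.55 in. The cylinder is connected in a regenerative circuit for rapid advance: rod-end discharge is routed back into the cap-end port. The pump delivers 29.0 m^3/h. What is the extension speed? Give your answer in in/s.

In regeneration the rod-end outflow joins the pump flow into the cap end, so the net volume the pump must supply per unit advance equals the rod cross-section area.
Rod cross-section A_rod = π/4 × (5.55 in)² = 24.19 in^2
v = Q_pump / A_rod

v ≈ 20.3 in/s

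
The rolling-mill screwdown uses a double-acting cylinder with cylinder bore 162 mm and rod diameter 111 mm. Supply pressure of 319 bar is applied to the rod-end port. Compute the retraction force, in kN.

Rod-side annular area A_ann = π/4 × (162² − 111²) = 10940 mm^2
On retraction the pressure acts on the annular area (bore minus rod).
F = P × A_ann

F ≈ 349 kN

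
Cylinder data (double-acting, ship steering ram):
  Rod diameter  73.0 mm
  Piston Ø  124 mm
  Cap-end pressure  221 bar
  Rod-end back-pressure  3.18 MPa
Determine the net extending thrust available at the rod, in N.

Cap-side area A_cap = π/4 × (124 mm)² = 12080 mm^2
Rod-side annular area A_ann = π/4 × (124² − 73.0²) = 7891 mm^2
Net thrust = P_cap·A_cap − P_rod·A_ann = 2.669e5 N − 25090 N

F ≈ 2.42e5 N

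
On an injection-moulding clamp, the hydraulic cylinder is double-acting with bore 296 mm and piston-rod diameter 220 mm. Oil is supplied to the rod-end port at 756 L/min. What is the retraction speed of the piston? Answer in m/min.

v ≈ 24.5 m/min

Rod-side annular area A_ann = π/4 × (296² − 220²) = 30800 mm^2
Flow into the rod-end port fills the annular volume.
v = Q / A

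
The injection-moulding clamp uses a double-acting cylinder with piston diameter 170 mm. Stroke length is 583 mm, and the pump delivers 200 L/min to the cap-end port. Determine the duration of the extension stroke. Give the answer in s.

t ≈ 3.97 s

Cap-side area A_cap = π/4 × (170 mm)² = 22700 mm^2
Swept volume V = A × L; t = V / Q = A·L / Q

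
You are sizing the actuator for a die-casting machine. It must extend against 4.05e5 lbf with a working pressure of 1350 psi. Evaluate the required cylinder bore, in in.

D ≈ 19.5 in

Extension force acts on the full piston face: F = P × (π/4)D².
D = √(4F / (πP)) = √(4 × 4.05e5 lbf / (π × 1350 psi))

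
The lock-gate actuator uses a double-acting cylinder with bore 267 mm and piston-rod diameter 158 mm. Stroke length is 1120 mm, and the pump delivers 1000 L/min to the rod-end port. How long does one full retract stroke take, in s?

t ≈ 2.44 s

Rod-side annular area A_ann = π/4 × (267² − 158²) = 36380 mm^2
Swept volume V = A × L; t = V / Q = A·L / Q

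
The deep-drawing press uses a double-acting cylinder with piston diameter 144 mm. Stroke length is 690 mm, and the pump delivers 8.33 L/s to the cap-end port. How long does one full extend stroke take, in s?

Cap-side area A_cap = π/4 × (144 mm)² = 16290 mm^2
Swept volume V = A × L; t = V / Q = A·L / Q

t ≈ 1.35 s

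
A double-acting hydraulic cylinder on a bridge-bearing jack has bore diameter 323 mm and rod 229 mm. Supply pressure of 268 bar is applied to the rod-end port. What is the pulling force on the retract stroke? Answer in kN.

Rod-side annular area A_ann = π/4 × (323² − 229²) = 40750 mm^2
On retraction the pressure acts on the annular area (bore minus rod).
F = P × A_ann

F ≈ 1090 kN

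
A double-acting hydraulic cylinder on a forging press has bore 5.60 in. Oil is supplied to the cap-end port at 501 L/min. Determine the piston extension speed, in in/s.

Cap-side area A_cap = π/4 × (5.60 in)² = 24.63 in^2
v = Q / A

v ≈ 20.7 in/s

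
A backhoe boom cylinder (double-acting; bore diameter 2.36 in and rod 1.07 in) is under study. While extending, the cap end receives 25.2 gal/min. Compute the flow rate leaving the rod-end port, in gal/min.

Cap-side area A_cap = π/4 × (2.36 in)² = 4.374 in^2
Rod-side annular area A_ann = π/4 × (2.36² − 1.07²) = 3.475 in^2
Piston speed v = Q_in/A_cap; rod-end outflow Q_out = v × A_ann = Q_in × A_ann/A_cap.

Q_out ≈ 20.0 gal/min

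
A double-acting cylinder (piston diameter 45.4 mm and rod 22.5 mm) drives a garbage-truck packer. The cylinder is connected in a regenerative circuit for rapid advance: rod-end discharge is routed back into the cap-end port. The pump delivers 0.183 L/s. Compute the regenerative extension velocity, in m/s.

In regeneration the rod-end outflow joins the pump flow into the cap end, so the net volume the pump must supply per unit advance equals the rod cross-section area.
Rod cross-section A_rod = π/4 × (22.5 mm)² = 397.6 mm^2
v = Q_pump / A_rod

v ≈ 0.460 m/s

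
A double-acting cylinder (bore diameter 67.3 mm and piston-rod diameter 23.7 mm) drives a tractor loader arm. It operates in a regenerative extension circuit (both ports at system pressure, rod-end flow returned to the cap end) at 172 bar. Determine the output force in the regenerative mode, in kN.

With equal pressure on both faces, forces on the annular region cancel; the net push is pressure × rod cross-section.
Rod cross-section A_rod = π/4 × (23.7 mm)² = 441.2 mm^2
F = P × A_rod

F ≈ 7.59 kN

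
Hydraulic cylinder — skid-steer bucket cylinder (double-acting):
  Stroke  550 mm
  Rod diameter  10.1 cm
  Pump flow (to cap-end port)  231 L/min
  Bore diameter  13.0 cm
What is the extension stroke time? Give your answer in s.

t ≈ 1.90 s

Cap-side area A_cap = π/4 × (13.0 cm)² = 132.7 cm^2
Swept volume V = A × L; t = V / Q = A·L / Q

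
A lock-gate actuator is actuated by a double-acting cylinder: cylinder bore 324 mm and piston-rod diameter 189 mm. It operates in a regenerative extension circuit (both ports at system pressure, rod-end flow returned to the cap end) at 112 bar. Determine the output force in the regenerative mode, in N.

F ≈ 3.14e5 N

With equal pressure on both faces, forces on the annular region cancel; the net push is pressure × rod cross-section.
Rod cross-section A_rod = π/4 × (189 mm)² = 28060 mm^2
F = P × A_rod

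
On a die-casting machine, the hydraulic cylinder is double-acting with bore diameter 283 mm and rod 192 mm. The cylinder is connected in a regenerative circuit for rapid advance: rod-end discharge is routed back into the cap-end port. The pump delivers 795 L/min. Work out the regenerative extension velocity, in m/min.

v ≈ 27.5 m/min

In regeneration the rod-end outflow joins the pump flow into the cap end, so the net volume the pump must supply per unit advance equals the rod cross-section area.
Rod cross-section A_rod = π/4 × (192 mm)² = 28950 mm^2
v = Q_pump / A_rod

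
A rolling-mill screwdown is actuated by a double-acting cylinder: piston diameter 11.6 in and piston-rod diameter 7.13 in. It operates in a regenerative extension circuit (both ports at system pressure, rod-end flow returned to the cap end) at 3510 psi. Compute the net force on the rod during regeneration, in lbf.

With equal pressure on both faces, forces on the annular region cancel; the net push is pressure × rod cross-section.
Rod cross-section A_rod = π/4 × (7.13 in)² = 39.93 in^2
F = P × A_rod

F ≈ 1.40e5 lbf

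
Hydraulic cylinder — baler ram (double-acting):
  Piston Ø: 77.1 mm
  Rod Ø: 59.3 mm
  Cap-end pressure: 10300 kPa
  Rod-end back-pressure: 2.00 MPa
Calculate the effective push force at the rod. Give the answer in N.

Cap-side area A_cap = π/4 × (77.1 mm)² = 4669 mm^2
Rod-side annular area A_ann = π/4 × (77.1² − 59.3²) = 1907 mm^2
Net thrust = P_cap·A_cap − P_rod·A_ann = 48090 N − 3814 N

F ≈ 44300 N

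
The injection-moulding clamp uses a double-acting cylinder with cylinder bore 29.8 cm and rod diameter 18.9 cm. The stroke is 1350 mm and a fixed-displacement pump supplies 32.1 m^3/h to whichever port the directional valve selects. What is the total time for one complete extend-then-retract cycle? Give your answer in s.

t ≈ 16.9 s

Cap-side area A_cap = π/4 × (29.8 cm)² = 697.5 cm^2
Rod-side annular area A_ann = π/4 × (29.8² − 18.9²) = 416.9 cm^2
t_ext = A_cap·L/Q = 10.56 s
t_ret = A_ann·L/Q = 6.312 s
t_cycle = t_ext + t_ret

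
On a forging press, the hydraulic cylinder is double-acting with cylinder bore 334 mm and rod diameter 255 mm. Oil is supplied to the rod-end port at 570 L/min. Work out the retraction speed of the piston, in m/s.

Rod-side annular area A_ann = π/4 × (334² − 255²) = 36550 mm^2
Flow into the rod-end port fills the annular volume.
v = Q / A

v ≈ 0.260 m/s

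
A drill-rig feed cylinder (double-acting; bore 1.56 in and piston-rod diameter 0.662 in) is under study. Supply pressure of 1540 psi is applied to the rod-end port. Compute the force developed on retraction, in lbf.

Rod-side annular area A_ann = π/4 × (1.56² − 0.662²) = 1.567 in^2
On retraction the pressure acts on the annular area (bore minus rod).
F = P × A_ann

F ≈ 2410 lbf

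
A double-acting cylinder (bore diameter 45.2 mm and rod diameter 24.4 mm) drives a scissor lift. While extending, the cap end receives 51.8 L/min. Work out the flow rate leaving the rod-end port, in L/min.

Cap-side area A_cap = π/4 × (45.2 mm)² = 1605 mm^2
Rod-side annular area A_ann = π/4 × (45.2² − 24.4²) = 1137 mm^2
Piston speed v = Q_in/A_cap; rod-end outflow Q_out = v × A_ann = Q_in × A_ann/A_cap.

Q_out ≈ 36.7 L/min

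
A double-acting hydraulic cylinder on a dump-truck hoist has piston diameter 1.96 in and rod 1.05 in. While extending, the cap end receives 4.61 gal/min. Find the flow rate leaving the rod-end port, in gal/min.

Cap-side area A_cap = π/4 × (1.96 in)² = 3.017 in^2
Rod-side annular area A_ann = π/4 × (1.96² − 1.05²) = 2.151 in^2
Piston speed v = Q_in/A_cap; rod-end outflow Q_out = v × A_ann = Q_in × A_ann/A_cap.

Q_out ≈ 3.29 gal/min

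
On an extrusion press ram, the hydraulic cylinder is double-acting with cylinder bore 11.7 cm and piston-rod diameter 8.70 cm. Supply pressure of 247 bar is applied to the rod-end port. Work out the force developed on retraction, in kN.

F ≈ 119 kN

Rod-side annular area A_ann = π/4 × (11.7² − 8.70²) = 48.07 cm^2
On retraction the pressure acts on the annular area (bore minus rod).
F = P × A_ann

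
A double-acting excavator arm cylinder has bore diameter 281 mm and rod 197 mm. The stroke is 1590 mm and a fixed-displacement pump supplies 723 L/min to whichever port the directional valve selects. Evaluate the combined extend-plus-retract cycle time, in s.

t ≈ 12.3 s

Cap-side area A_cap = π/4 × (281 mm)² = 62020 mm^2
Rod-side annular area A_ann = π/4 × (281² − 197²) = 31540 mm^2
t_ext = A_cap·L/Q = 8.183 s
t_ret = A_ann·L/Q = 4.161 s
t_cycle = t_ext + t_ret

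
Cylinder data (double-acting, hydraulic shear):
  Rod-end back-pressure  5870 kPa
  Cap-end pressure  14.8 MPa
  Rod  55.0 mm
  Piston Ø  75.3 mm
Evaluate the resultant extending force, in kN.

Cap-side area A_cap = π/4 × (75.3 mm)² = 4453 mm^2
Rod-side annular area A_ann = π/4 × (75.3² − 55.0²) = 2077 mm^2
Net thrust = P_cap·A_cap − P_rod·A_ann = 65.91 kN − 12.19 kN

F ≈ 53.7 kN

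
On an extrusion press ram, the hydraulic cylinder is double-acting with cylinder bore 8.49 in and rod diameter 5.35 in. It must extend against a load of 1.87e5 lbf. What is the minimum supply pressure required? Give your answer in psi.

Cap-side area A_cap = π/4 × (8.49 in)² = 56.61 in^2
P = F / A = 1.87e5 lbf / A

P ≈ 3300 psi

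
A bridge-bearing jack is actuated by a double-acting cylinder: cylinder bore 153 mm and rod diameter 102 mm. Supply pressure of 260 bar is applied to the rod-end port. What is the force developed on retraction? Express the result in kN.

Rod-side annular area A_ann = π/4 × (153² − 102²) = 10210 mm^2
On retraction the pressure acts on the annular area (bore minus rod).
F = P × A_ann

F ≈ 266 kN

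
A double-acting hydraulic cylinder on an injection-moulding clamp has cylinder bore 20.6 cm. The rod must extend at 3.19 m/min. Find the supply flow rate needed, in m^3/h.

Q ≈ 6.38 m^3/h

Cap-side area A_cap = π/4 × (20.6 cm)² = 333.3 cm^2
Q = A × v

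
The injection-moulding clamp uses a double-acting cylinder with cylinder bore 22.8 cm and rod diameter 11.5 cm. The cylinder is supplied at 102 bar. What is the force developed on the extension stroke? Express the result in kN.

F ≈ 416 kN

Cap-side area A_cap = π/4 × (22.8 cm)² = 408.3 cm^2
F = P × A_cap = 102 bar × A_cap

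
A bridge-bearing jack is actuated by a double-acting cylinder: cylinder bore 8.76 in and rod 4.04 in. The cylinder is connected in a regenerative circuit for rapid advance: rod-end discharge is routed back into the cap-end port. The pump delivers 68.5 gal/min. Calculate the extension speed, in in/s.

In regeneration the rod-end outflow joins the pump flow into the cap end, so the net volume the pump must supply per unit advance equals the rod cross-section area.
Rod cross-section A_rod = π/4 × (4.04 in)² = 12.82 in^2
v = Q_pump / A_rod

v ≈ 20.6 in/s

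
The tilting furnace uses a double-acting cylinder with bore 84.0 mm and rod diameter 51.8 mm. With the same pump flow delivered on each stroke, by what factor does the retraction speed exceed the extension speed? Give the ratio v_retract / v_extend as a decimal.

v_ret/v_ext ≈ 1.61

Cap-side area A_cap = π/4 × (84.0 mm)² = 5542 mm^2
Rod-side annular area A_ann = π/4 × (84.0² − 51.8²) = 3434 mm^2
For equal Q, v ∝ 1/A, so v_ret/v_ext = A_cap/A_ann.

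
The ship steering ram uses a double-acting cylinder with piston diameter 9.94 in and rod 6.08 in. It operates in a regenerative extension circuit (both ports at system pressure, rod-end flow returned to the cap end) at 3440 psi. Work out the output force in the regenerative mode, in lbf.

F ≈ 99900 lbf

With equal pressure on both faces, forces on the annular region cancel; the net push is pressure × rod cross-section.
Rod cross-section A_rod = π/4 × (6.08 in)² = 29.03 in^2
F = P × A_rod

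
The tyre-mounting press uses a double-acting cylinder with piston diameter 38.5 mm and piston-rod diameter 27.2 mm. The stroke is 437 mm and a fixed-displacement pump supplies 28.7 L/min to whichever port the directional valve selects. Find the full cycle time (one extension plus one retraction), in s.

Cap-side area A_cap = π/4 × (38.5 mm)² = 1164 mm^2
Rod-side annular area A_ann = π/4 × (38.5² − 27.2²) = 583.1 mm^2
t_ext = A_cap·L/Q = 1.064 s
t_ret = A_ann·L/Q = 0.5327 s
t_cycle = t_ext + t_ret

t ≈ 1.60 s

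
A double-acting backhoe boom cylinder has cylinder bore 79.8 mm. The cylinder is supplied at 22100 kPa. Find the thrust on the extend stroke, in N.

Cap-side area A_cap = π/4 × (79.8 mm)² = 5001 mm^2
F = P × A_cap = 22100 kPa × A_cap

F ≈ 1.11e5 N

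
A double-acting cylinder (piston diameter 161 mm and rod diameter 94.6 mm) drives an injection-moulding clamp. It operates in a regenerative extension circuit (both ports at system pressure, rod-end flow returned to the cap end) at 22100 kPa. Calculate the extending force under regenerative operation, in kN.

F ≈ 155 kN

With equal pressure on both faces, forces on the annular region cancel; the net push is pressure × rod cross-section.
Rod cross-section A_rod = π/4 × (94.6 mm)² = 7029 mm^2
F = P × A_rod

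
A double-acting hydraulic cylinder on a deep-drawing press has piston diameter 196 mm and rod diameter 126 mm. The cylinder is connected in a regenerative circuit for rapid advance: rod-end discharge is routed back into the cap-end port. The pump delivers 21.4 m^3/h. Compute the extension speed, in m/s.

In regeneration the rod-end outflow joins the pump flow into the cap end, so the net volume the pump must supply per unit advance equals the rod cross-section area.
Rod cross-section A_rod = π/4 × (126 mm)² = 12470 mm^2
v = Q_pump / A_rod

v ≈ 0.477 m/s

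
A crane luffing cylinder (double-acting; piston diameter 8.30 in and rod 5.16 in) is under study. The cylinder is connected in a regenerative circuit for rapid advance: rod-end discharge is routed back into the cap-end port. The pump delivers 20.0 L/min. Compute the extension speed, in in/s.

v ≈ 0.973 in/s

In regeneration the rod-end outflow joins the pump flow into the cap end, so the net volume the pump must supply per unit advance equals the rod cross-section area.
Rod cross-section A_rod = π/4 × (5.16 in)² = 20.91 in^2
v = Q_pump / A_rod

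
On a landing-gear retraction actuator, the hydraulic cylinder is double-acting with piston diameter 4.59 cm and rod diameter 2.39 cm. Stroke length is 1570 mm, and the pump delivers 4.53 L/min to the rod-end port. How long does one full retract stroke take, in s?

t ≈ 25.1 s

Rod-side annular area A_ann = π/4 × (4.59² − 2.39²) = 12.06 cm^2
Swept volume V = A × L; t = V / Q = A·L / Q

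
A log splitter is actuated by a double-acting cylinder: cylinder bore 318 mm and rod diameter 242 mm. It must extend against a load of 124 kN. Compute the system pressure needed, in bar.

Cap-side area A_cap = π/4 × (318 mm)² = 79420 mm^2
P = F / A = 124 kN / A

P ≈ 15.6 bar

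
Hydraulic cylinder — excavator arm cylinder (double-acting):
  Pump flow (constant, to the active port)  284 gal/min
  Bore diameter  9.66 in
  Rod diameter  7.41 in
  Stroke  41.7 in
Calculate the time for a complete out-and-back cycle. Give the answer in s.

Cap-side area A_cap = π/4 × (9.66 in)² = 73.29 in^2
Rod-side annular area A_ann = π/4 × (9.66² − 7.41²) = 30.17 in^2
t_ext = A_cap·L/Q = 2.795 s
t_ret = A_ann·L/Q = 1.150 s
t_cycle = t_ext + t_ret

t ≈ 3.95 s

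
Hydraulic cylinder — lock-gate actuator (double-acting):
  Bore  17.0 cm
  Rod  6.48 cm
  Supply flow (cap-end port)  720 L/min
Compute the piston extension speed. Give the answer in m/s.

Cap-side area A_cap = π/4 × (17.0 cm)² = 227.0 cm^2
v = Q / A

v ≈ 0.529 m/s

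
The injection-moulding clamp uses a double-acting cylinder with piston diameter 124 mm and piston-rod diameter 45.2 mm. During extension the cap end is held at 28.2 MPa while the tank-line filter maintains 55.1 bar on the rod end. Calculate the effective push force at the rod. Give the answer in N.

F ≈ 2.83e5 N

Cap-side area A_cap = π/4 × (124 mm)² = 12080 mm^2
Rod-side annular area A_ann = π/4 × (124² − 45.2²) = 10470 mm^2
Net thrust = P_cap·A_cap − P_rod·A_ann = 3.406e5 N − 57700 N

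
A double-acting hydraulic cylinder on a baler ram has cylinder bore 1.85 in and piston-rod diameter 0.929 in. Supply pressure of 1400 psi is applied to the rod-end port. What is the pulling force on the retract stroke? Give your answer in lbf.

Rod-side annular area A_ann = π/4 × (1.85² − 0.929²) = 2.010 in^2
On retraction the pressure acts on the annular area (bore minus rod).
F = P × A_ann

F ≈ 2810 lbf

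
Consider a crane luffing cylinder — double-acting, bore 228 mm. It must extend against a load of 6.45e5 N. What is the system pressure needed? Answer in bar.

Cap-side area A_cap = π/4 × (228 mm)² = 40830 mm^2
P = F / A = 6.45e5 N / A

P ≈ 158 bar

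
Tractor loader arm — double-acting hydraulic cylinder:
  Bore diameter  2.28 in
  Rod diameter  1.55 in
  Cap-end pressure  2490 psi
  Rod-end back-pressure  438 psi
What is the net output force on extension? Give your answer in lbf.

Cap-side area A_cap = π/4 × (2.28 in)² = 4.083 in^2
Rod-side annular area A_ann = π/4 × (2.28² − 1.55²) = 2.196 in^2
Net thrust = P_cap·A_cap − P_rod·A_ann = 10170 lbf − 961.8 lbf

F ≈ 9200 lbf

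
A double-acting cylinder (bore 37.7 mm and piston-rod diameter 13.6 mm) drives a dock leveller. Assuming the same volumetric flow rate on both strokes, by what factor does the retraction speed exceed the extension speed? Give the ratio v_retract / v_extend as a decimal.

Cap-side area A_cap = π/4 × (37.7 mm)² = 1116 mm^2
Rod-side annular area A_ann = π/4 × (37.7² − 13.6²) = 971.0 mm^2
For equal Q, v ∝ 1/A, so v_ret/v_ext = A_cap/A_ann.

v_ret/v_ext ≈ 1.15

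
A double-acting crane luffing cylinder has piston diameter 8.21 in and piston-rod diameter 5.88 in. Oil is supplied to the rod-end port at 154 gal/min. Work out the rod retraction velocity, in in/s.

v ≈ 23.0 in/s

Rod-side annular area A_ann = π/4 × (8.21² − 5.88²) = 25.78 in^2
Flow into the rod-end port fills the annular volume.
v = Q / A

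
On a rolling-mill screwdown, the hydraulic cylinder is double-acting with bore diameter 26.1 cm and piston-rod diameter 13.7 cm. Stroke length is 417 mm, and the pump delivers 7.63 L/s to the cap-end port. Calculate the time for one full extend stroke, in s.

Cap-side area A_cap = π/4 × (26.1 cm)² = 535.0 cm^2
Swept volume V = A × L; t = V / Q = A·L / Q

t ≈ 2.92 s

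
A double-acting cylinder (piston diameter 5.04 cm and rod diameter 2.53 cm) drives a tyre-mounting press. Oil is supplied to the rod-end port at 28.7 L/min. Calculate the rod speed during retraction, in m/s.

Rod-side annular area A_ann = π/4 × (5.04² − 2.53²) = 14.92 cm^2
Flow into the rod-end port fills the annular volume.
v = Q / A

v ≈ 0.321 m/s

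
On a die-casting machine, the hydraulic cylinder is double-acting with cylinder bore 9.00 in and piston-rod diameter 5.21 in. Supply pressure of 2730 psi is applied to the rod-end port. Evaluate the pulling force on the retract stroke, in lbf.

F ≈ 1.15e5 lbf

Rod-side annular area A_ann = π/4 × (9.00² − 5.21²) = 42.30 in^2
On retraction the pressure acts on the annular area (bore minus rod).
F = P × A_ann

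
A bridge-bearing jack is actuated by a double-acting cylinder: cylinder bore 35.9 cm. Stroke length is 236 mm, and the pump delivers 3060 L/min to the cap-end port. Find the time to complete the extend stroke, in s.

t ≈ 0.468 s

Cap-side area A_cap = π/4 × (35.9 cm)² = 1012 cm^2
Swept volume V = A × L; t = V / Q = A·L / Q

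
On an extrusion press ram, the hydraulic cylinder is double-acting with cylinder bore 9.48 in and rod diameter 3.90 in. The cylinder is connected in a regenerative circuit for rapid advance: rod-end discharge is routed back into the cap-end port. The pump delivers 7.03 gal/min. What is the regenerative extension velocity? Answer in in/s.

v ≈ 2.27 in/s

In regeneration the rod-end outflow joins the pump flow into the cap end, so the net volume the pump must supply per unit advance equals the rod cross-section area.
Rod cross-section A_rod = π/4 × (3.90 in)² = 11.95 in^2
v = Q_pump / A_rod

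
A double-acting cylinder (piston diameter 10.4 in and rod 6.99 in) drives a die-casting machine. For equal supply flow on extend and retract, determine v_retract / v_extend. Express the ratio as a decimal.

Cap-side area A_cap = π/4 × (10.4 in)² = 84.95 in^2
Rod-side annular area A_ann = π/4 × (10.4² − 6.99²) = 46.57 in^2
For equal Q, v ∝ 1/A, so v_ret/v_ext = A_cap/A_ann.

v_ret/v_ext ≈ 1.82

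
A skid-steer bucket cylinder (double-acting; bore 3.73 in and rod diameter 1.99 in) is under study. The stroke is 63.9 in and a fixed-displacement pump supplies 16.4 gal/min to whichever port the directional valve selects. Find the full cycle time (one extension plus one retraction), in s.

t ≈ 19.0 s

Cap-side area A_cap = π/4 × (3.73 in)² = 10.93 in^2
Rod-side annular area A_ann = π/4 × (3.73² − 1.99²) = 7.817 in^2
t_ext = A_cap·L/Q = 11.06 s
t_ret = A_ann·L/Q = 7.911 s
t_cycle = t_ext + t_ret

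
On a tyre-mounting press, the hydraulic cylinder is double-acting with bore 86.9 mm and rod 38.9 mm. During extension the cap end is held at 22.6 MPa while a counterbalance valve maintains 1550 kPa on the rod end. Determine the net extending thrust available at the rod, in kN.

Cap-side area A_cap = π/4 × (86.9 mm)² = 5931 mm^2
Rod-side annular area A_ann = π/4 × (86.9² − 38.9²) = 4743 mm^2
Net thrust = P_cap·A_cap − P_rod·A_ann = 134.0 kN − 7.351 kN

F ≈ 127 kN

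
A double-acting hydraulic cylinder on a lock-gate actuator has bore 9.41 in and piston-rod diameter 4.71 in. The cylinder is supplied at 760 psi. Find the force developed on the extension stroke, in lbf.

Cap-side area A_cap = π/4 × (9.41 in)² = 69.55 in^2
F = P × A_cap = 760 psi × A_cap

F ≈ 52900 lbf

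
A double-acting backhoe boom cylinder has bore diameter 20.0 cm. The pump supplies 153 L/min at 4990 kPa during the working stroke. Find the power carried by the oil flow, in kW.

W ≈ 12.7 kW

Hydraulic power = P × Q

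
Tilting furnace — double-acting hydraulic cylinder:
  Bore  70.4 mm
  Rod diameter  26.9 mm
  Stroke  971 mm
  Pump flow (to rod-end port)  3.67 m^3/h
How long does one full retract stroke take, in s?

t ≈ 3.17 s

Rod-side annular area A_ann = π/4 × (70.4² − 26.9²) = 3324 mm^2
Swept volume V = A × L; t = V / Q = A·L / Q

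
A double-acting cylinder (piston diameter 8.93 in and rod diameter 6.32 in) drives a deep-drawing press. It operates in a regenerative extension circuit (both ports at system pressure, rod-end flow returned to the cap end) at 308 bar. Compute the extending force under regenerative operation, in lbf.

F ≈ 1.40e5 lbf

With equal pressure on both faces, forces on the annular region cancel; the net push is pressure × rod cross-section.
Rod cross-section A_rod = π/4 × (6.32 in)² = 31.37 in^2
F = P × A_rod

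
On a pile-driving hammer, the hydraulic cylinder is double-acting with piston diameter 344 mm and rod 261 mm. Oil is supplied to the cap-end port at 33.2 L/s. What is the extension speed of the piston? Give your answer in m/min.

Cap-side area A_cap = π/4 × (344 mm)² = 92940 mm^2
v = Q / A

v ≈ 21.4 m/min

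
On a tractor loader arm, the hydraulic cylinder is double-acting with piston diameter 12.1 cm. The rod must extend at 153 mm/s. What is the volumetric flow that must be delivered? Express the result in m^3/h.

Q ≈ 6.33 m^3/h

Cap-side area A_cap = π/4 × (12.1 cm)² = 115.0 cm^2
Q = A × v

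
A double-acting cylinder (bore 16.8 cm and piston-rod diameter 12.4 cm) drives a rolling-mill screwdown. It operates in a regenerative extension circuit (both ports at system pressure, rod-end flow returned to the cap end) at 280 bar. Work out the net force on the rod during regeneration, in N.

With equal pressure on both faces, forces on the annular region cancel; the net push is pressure × rod cross-section.
Rod cross-section A_rod = π/4 × (12.4 cm)² = 120.8 cm^2
F = P × A_rod

F ≈ 3.38e5 N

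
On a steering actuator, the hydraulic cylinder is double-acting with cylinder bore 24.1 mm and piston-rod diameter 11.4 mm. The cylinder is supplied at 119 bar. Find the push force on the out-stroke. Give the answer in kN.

Cap-side area A_cap = π/4 × (24.1 mm)² = 456.2 mm^2
F = P × A_cap = 119 bar × A_cap

F ≈ 5.43 kN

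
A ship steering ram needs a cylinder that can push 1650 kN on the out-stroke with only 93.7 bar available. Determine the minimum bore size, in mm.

Extension force acts on the full piston face: F = P × (π/4)D².
D = √(4F / (πP)) = √(4 × 1650 kN / (π × 93.7 bar))

D ≈ 474 mm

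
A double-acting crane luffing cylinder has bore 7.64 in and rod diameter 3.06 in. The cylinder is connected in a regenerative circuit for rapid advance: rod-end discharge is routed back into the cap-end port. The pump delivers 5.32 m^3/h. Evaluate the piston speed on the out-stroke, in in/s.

In regeneration the rod-end outflow joins the pump flow into the cap end, so the net volume the pump must supply per unit advance equals the rod cross-section area.
Rod cross-section A_rod = π/4 × (3.06 in)² = 7.354 in^2
v = Q_pump / A_rod

v ≈ 12.3 in/s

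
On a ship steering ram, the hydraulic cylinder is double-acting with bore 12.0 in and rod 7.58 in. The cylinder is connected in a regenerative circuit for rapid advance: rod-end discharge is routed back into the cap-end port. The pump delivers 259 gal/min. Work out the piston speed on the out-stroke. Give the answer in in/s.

In regeneration the rod-end outflow joins the pump flow into the cap end, so the net volume the pump must supply per unit advance equals the rod cross-section area.
Rod cross-section A_rod = π/4 × (7.58 in)² = 45.13 in^2
v = Q_pump / A_rod

v ≈ 22.1 in/s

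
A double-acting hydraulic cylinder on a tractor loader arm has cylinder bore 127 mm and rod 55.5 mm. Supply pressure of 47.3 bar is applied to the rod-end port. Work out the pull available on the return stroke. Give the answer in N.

Rod-side annular area A_ann = π/4 × (127² − 55.5²) = 10250 mm^2
On retraction the pressure acts on the annular area (bore minus rod).
F = P × A_ann

F ≈ 48500 N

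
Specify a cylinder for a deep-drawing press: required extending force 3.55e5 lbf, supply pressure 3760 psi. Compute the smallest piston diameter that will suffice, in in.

D ≈ 11.0 in

Extension force acts on the full piston face: F = P × (π/4)D².
D = √(4F / (πP)) = √(4 × 3.55e5 lbf / (π × 3760 psi))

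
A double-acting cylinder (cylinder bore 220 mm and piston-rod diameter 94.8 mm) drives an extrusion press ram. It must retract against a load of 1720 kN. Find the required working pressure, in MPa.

P ≈ 55.6 MPa

Rod-side annular area A_ann = π/4 × (220² − 94.8²) = 30950 mm^2
Retraction: pressure acts on the annular area.
P = F / A = 1720 kN / A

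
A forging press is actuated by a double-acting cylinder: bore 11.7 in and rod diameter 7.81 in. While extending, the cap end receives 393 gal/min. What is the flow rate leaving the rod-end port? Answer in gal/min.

Cap-side area A_cap = π/4 × (11.7 in)² = 107.5 in^2
Rod-side annular area A_ann = π/4 × (11.7² − 7.81²) = 59.61 in^2
Piston speed v = Q_in/A_cap; rod-end outflow Q_out = v × A_ann = Q_in × A_ann/A_cap.

Q_out ≈ 218 gal/min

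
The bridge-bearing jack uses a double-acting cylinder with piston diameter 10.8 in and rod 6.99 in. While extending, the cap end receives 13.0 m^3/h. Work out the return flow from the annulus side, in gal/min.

Cap-side area A_cap = π/4 × (10.8 in)² = 91.61 in^2
Rod-side annular area A_ann = π/4 × (10.8² − 6.99²) = 53.23 in^2
Piston speed v = Q_in/A_cap; rod-end outflow Q_out = v × A_ann = Q_in × A_ann/A_cap.

Q_out ≈ 33.3 gal/min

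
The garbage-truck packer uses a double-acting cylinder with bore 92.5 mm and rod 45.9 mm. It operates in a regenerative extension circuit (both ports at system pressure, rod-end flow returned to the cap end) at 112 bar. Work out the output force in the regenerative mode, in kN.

With equal pressure on both faces, forces on the annular region cancel; the net push is pressure × rod cross-section.
Rod cross-section A_rod = π/4 × (45.9 mm)² = 1655 mm^2
F = P × A_rod

F ≈ 18.5 kN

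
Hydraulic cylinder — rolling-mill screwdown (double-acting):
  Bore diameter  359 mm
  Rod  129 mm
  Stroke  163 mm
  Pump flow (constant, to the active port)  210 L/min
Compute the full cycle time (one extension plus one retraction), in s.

t ≈ 8.82 s

Cap-side area A_cap = π/4 × (359 mm)² = 1.012e5 mm^2
Rod-side annular area A_ann = π/4 × (359² − 129²) = 88150 mm^2
t_ext = A_cap·L/Q = 4.714 s
t_ret = A_ann·L/Q = 4.105 s
t_cycle = t_ext + t_ret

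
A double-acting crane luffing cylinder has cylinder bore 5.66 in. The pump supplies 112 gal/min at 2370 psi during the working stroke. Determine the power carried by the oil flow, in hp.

W ≈ 155 hp

Hydraulic power = P × Q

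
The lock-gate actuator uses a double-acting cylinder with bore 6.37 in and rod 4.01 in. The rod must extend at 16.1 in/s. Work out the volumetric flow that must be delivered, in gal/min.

Q ≈ 133 gal/min

Cap-side area A_cap = π/4 × (6.37 in)² = 31.87 in^2
Q = A × v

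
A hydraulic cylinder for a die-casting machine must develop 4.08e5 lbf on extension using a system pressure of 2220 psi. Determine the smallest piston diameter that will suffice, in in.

Extension force acts on the full piston face: F = P × (π/4)D².
D = √(4F / (πP)) = √(4 × 4.08e5 lbf / (π × 2220 psi))

D ≈ 15.3 in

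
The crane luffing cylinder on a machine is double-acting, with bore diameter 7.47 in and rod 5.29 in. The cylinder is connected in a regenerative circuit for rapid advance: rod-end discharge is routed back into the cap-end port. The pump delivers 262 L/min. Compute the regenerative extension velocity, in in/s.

v ≈ 12.1 in/s

In regeneration the rod-end outflow joins the pump flow into the cap end, so the net volume the pump must supply per unit advance equals the rod cross-section area.
Rod cross-section A_rod = π/4 × (5.29 in)² = 21.98 in^2
v = Q_pump / A_rod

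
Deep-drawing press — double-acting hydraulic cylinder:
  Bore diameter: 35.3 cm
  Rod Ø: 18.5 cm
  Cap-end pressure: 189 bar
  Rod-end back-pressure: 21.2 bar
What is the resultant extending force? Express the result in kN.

Cap-side area A_cap = π/4 × (35.3 cm)² = 978.7 cm^2
Rod-side annular area A_ann = π/4 × (35.3² − 18.5²) = 709.9 cm^2
Net thrust = P_cap·A_cap − P_rod·A_ann = 1850 kN − 150.5 kN

F ≈ 1700 kN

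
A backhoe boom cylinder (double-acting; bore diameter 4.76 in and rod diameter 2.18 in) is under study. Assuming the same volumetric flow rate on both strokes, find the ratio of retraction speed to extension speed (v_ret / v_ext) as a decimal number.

v_ret/v_ext ≈ 1.27

Cap-side area A_cap = π/4 × (4.76 in)² = 17.80 in^2
Rod-side annular area A_ann = π/4 × (4.76² − 2.18²) = 14.06 in^2
For equal Q, v ∝ 1/A, so v_ret/v_ext = A_cap/A_ann.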